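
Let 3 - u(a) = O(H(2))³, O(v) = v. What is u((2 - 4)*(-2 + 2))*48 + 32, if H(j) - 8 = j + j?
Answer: -82768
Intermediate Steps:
H(j) = 8 + 2*j (H(j) = 8 + (j + j) = 8 + 2*j)
u(a) = -1725 (u(a) = 3 - (8 + 2*2)³ = 3 - (8 + 4)³ = 3 - 1*12³ = 3 - 1*1728 = 3 - 1728 = -1725)
u((2 - 4)*(-2 + 2))*48 + 32 = -1725*48 + 32 = -82800 + 32 = -82768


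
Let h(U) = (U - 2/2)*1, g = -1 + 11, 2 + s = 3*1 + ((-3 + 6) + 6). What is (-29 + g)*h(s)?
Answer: -171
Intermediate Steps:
s = 10 (s = -2 + (3*1 + ((-3 + 6) + 6)) = -2 + (3 + (3 + 6)) = -2 + (3 + 9) = -2 + 12 = 10)
g = 10
h(U) = -1 + U (h(U) = (U - 2*½)*1 = (U - 1)*1 = (-1 + U)*1 = -1 + U)
(-29 + g)*h(s) = (-29 + 10)*(-1 + 10) = -19*9 = -171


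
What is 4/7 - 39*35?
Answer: -9551/7 ≈ -1364.4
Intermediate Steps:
4/7 - 39*35 = (1/7)*4 - 1365 = 4/7 - 1365 = -9551/7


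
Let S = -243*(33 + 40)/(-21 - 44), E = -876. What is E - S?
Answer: -74679/65 ≈ -1148.9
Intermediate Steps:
S = 17739/65 (S = -17739/(-65) = -17739*(-1)/65 = -243*(-73/65) = 17739/65 ≈ 272.91)
E - S = -876 - 1*17739/65 = -876 - 17739/65 = -74679/65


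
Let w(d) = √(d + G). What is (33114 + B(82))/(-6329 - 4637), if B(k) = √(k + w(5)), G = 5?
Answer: -16557/5483 - √(82 + √10)/10966 ≈ -3.0205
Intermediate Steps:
w(d) = √(5 + d) (w(d) = √(d + 5) = √(5 + d))
B(k) = √(k + √10) (B(k) = √(k + √(5 + 5)) = √(k + √10))
(33114 + B(82))/(-6329 - 4637) = (33114 + √(82 + √10))/(-6329 - 4637) = (33114 + √(82 + √10))/(-10966) = (33114 + √(82 + √10))*(-1/10966) = -16557/5483 - √(82 + √10)/10966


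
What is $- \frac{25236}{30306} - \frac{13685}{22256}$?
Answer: $- \frac{162731671}{112415056} \approx -1.4476$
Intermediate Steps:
$- \frac{25236}{30306} - \frac{13685}{22256} = \left(-25236\right) \frac{1}{30306} - \frac{13685}{22256} = - \frac{4206}{5051} - \frac{13685}{22256} = - \frac{162731671}{112415056}$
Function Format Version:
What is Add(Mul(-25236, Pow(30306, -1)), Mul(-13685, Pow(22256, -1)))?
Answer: Rational(-162731671, 112415056) ≈ -1.4476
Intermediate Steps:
Add(Mul(-25236, Pow(30306, -1)), Mul(-13685, Pow(22256, -1))) = Add(Mul(-25236, Rational(1, 30306)), Mul(-13685, Rational(1, 22256))) = Add(Rational(-4206, 5051), Rational(-13685, 22256)) = Rational(-162731671, 112415056)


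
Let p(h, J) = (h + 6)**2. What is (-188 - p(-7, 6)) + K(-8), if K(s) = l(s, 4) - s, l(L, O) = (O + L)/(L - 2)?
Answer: -903/5 ≈ -180.60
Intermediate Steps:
l(L, O) = (L + O)/(-2 + L)
p(h, J) = (6 + h)**2
K(s) = -s + (4 + s)/(-2 + s) (K(s) = (s + 4)/(-2 + s) - s = (4 + s)/(-2 + s) - s = -s + (4 + s)/(-2 + s))
(-188 - p(-7, 6)) + K(-8) = (-188 - (6 - 7)**2) + (4 - 8 - 1*(-8)*(-2 - 8))/(-2 - 8) = (-188 - 1*(-1)**2) + (4 - 8 - 1*(-8)*(-10))/(-10) = (-188 - 1*1) - (4 - 8 - 80)/10 = (-188 - 1) - 1/10*(-84) = -189 + 42/5 = -903/5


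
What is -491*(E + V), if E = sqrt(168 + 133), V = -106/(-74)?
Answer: -26023/37 - 491*sqrt(301) ≈ -9221.9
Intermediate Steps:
V = 53/37 (V = -106*(-1/74) = 53/37 ≈ 1.4324)
E = sqrt(301) ≈ 17.349
-491*(E + V) = -491*(sqrt(301) + 53/37) = -491*(53/37 + sqrt(301)) = -26023/37 - 491*sqrt(301)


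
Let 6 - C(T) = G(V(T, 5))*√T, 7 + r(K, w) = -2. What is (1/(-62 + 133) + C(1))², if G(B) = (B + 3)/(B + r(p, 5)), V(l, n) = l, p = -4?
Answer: 855625/20164 ≈ 42.433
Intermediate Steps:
r(K, w) = -9 (r(K, w) = -7 - 2 = -9)
G(B) = (3 + B)/(-9 + B) (G(B) = (B + 3)/(B - 9) = (3 + B)/(-9 + B))
C(T) = 6 - √T*(3 + T)/(-9 + T) (C(T) = 6 - (3 + T)/(-9 + T)*√T = 6 - √T*(3 + T)/(-9 + T))
(1/(-62 + 133) + C(1))² = (1/(-62 + 133) + (-54 + 6*1 - √1*(3 + 1))/(-9 + 1))² = (1/71 + (-54 + 6 - 1*1*4)/(-8))² = (1/71 - (-54 + 6 - 4)/8)² = (1/71 - ⅛*(-52))² = (1/71 + 13/2)² = (925/142)² = 855625/20164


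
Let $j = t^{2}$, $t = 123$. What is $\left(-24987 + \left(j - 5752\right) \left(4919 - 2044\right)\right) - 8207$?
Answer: $26925681$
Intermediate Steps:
$j = 15129$ ($j = 123^{2} = 15129$)
$\left(-24987 + \left(j - 5752\right) \left(4919 - 2044\right)\right) - 8207 = \left(-24987 + \left(15129 - 5752\right) \left(4919 - 2044\right)\right) - 8207 = \left(-24987 + 9377 \cdot 2875\right) - 8207 = \left(-24987 + 26958875\right) - 8207 = 26933888 - 8207 = 26925681$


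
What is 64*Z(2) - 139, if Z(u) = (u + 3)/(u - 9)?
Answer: -1293/7 ≈ -184.71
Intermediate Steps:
Z(u) = (3 + u)/(-9 + u)
64*Z(2) - 139 = 64*((3 + 2)/(-9 + 2)) - 139 = 64*(5/(-7)) - 139 = 64*(-⅐*5) - 139 = 64*(-5/7) - 139 = -320/7 - 139 = -1293/7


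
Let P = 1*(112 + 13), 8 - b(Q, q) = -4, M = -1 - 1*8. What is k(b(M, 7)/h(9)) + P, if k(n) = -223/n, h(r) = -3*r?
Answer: 2507/4 ≈ 626.75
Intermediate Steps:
M = -9 (M = -1 - 8 = -9)
b(Q, q) = 12 (b(Q, q) = 8 - 1*(-4) = 8 + 4 = 12)
P = 125 (P = 1*125 = 125)
k(b(M, 7)/h(9)) + P = -223/(12/((-3*9))) + 125 = -223/(12/(-27)) + 125 = -223/(12*(-1/27)) + 125 = -223/(-4/9) + 125 = -223*(-9/4) + 125 = 2007/4 + 125 = 2507/4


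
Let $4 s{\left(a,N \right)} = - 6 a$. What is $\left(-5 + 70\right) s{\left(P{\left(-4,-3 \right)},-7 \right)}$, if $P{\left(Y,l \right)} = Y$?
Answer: $390$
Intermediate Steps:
$s{\left(a,N \right)} = - \frac{3 a}{2}$ ($s{\left(a,N \right)} = \frac{\left(-6\right) a}{4} = - \frac{3 a}{2}$)
$\left(-5 + 70\right) s{\left(P{\left(-4,-3 \right)},-7 \right)} = \left(-5 + 70\right) \left(\left(- \frac{3}{2}\right) \left(-4\right)\right) = 65 \cdot 6 = 390$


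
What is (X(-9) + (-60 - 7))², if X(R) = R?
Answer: 5776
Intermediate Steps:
(X(-9) + (-60 - 7))² = (-9 + (-60 - 7))² = (-9 - 67)² = (-76)² = 5776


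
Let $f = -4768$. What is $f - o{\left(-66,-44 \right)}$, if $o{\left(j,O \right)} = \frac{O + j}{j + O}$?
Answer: $-4769$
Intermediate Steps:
$o{\left(j,O \right)} = 1$ ($o{\left(j,O \right)} = \frac{O + j}{O + j} = 1$)
$f - o{\left(-66,-44 \right)} = -4768 - 1 = -4769$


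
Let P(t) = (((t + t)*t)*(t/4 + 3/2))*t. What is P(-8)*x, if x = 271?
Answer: 138752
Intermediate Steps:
P(t) = 2*t³*(3/2 + t/4) (P(t) = (((2*t)*t)*(t*(¼) + 3*(½)))*t = ((2*t²)*(t/4 + 3/2))*t = ((2*t²)*(3/2 + t/4))*t = (2*t²*(3/2 + t/4))*t = 2*t³*(3/2 + t/4))
P(-8)*x = ((½)*(-8)³*(6 - 8))*271 = ((½)*(-512)*(-2))*271 = 512*271 = 138752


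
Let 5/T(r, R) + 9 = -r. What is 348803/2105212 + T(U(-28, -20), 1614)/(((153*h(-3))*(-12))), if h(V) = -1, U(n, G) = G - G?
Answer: 42302167/255783258 ≈ 0.16538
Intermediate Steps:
U(n, G) = 0
T(r, R) = 5/(-9 - r)
348803/2105212 + T(U(-28, -20), 1614)/(((153*h(-3))*(-12))) = 348803/2105212 + (-5/(9 + 0))/(((153*(-1))*(-12))) = 348803*(1/2105212) + (-5/9)/((-153*(-12))) = 348803/2105212 - 5*1/9/1836 = 348803/2105212 - 5/9*1/1836 = 348803/2105212 - 5/16524 = 42302167/255783258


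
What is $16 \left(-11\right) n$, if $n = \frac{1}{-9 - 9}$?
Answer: $\frac{88}{9} \approx 9.7778$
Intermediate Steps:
$n = - \frac{1}{18}$ ($n = \frac{1}{-18} = - \frac{1}{18} \approx -0.055556$)
$16 \left(-11\right) n = 16 \left(-11\right) \left(- \frac{1}{18}\right) = \left(-176\right) \left(- \frac{1}{18}\right) = \frac{88}{9}$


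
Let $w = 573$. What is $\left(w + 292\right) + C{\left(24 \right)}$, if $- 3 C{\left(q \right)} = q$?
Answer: $857$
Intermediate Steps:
$C{\left(q \right)} = - \frac{q}{3}$
$\left(w + 292\right) + C{\left(24 \right)} = \left(573 + 292\right) - 8 = 865 - 8 = 857$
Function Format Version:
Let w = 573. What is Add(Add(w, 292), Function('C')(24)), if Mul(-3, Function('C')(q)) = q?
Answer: 857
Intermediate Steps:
Function('C')(q) = Mul(Rational(-1, 3), q)
Add(Add(w, 292), Function('C')(24)) = Add(Add(573, 292), Mul(Rational(-1, 3), 24)) = Add(865, -8) = 857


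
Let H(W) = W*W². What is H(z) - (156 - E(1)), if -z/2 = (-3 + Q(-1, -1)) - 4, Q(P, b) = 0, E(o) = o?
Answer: 2589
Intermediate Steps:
z = 14 (z = -2*((-3 + 0) - 4) = -2*(-3 - 4) = -2*(-7) = 14)
H(W) = W³
H(z) - (156 - E(1)) = 14³ - (156 - 1*1) = 2744 - (156 - 1) = 2744 - 1*155 = 2744 - 155 = 2589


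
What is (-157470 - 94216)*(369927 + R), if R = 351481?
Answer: -181568293888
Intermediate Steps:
(-157470 - 94216)*(369927 + R) = (-157470 - 94216)*(369927 + 351481) = -251686*721408 = -181568293888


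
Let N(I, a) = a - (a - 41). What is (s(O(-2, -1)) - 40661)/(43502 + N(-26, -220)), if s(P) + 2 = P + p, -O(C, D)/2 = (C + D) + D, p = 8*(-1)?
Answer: -40663/43543 ≈ -0.93386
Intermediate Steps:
p = -8
N(I, a) = 41 (N(I, a) = a - (-41 + a) = a + (41 - a) = 41)
O(C, D) = -4*D - 2*C (O(C, D) = -2*((C + D) + D) = -2*(C + 2*D) = -4*D - 2*C)
s(P) = -10 + P (s(P) = -2 + (P - 8) = -2 + (-8 + P) = -10 + P)
(s(O(-2, -1)) - 40661)/(43502 + N(-26, -220)) = ((-10 + (-4*(-1) - 2*(-2))) - 40661)/(43502 + 41) = ((-10 + (4 + 4)) - 40661)/43543 = ((-10 + 8) - 40661)*(1/43543) = (-2 - 40661)*(1/43543) = -40663*1/43543 = -40663/43543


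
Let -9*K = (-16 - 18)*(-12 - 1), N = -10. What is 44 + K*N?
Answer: 4816/9 ≈ 535.11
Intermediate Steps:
K = -442/9 (K = -(-16 - 18)*(-12 - 1)/9 = -(-34)*(-13)/9 = -⅑*442 = -442/9 ≈ -49.111)
44 + K*N = 44 - 442/9*(-10) = 44 + 4420/9 = 4816/9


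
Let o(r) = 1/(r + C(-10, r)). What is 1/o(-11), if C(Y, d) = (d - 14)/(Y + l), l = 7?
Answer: -8/3 ≈ -2.6667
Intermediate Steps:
C(Y, d) = (-14 + d)/(7 + Y) (C(Y, d) = (d - 14)/(Y + 7) = (-14 + d)/(7 + Y))
o(r) = 1/(14/3 + 2*r/3) (o(r) = 1/(r + (-14 + r)/(7 - 10)) = 1/(r + (-14 + r)/(-3)) = 1/(r - (-14 + r)/3) = 1/(r + (14/3 - r/3)) = 1/(14/3 + 2*r/3))
1/o(-11) = 1/(3/(2*(7 - 11))) = 1/((3/2)/(-4)) = 1/((3/2)*(-¼)) = 1/(-3/8) = -8/3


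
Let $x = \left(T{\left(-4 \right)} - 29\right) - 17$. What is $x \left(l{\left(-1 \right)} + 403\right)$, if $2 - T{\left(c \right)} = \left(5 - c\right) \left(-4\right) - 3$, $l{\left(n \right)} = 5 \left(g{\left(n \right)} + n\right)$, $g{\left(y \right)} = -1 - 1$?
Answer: $-1940$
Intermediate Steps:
$g{\left(y \right)} = -2$ ($g{\left(y \right)} = -1 - 1 = -2$)
$l{\left(n \right)} = -10 + 5 n$ ($l{\left(n \right)} = 5 \left(-2 + n\right) = -10 + 5 n$)
$T{\left(c \right)} = 25 - 4 c$ ($T{\left(c \right)} = 2 - \left(\left(5 - c\right) \left(-4\right) - 3\right) = 2 - \left(\left(-20 + 4 c\right) - 3\right) = 2 - \left(-23 + 4 c\right) = 25 - 4 c$)
$x = -5$ ($x = \left(\left(25 - -16\right) - 29\right) - 17 = \left(\left(25 + 16\right) - 29\right) - 17 = \left(41 - 29\right) - 17 = 12 - 17 = -5$)
$x \left(l{\left(-1 \right)} + 403\right) = - 5 \left(\left(-10 + 5 \left(-1\right)\right) + 403\right) = - 5 \left(\left(-10 - 5\right) + 403\right) = - 5 \left(-15 + 403\right) = \left(-5\right) 388 = -1940$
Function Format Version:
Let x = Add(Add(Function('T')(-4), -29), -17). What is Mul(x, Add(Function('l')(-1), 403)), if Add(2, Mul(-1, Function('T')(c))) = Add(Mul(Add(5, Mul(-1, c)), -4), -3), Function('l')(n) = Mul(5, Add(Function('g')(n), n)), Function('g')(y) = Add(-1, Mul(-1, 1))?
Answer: -1940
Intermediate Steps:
Function('g')(y) = -2 (Function('g')(y) = Add(-1, -1) = -2)
Function('l')(n) = Add(-10, Mul(5, n)) (Function('l')(n) = Mul(5, Add(-2, n)) = Add(-10, Mul(5, n)))
Function('T')(c) = Add(25, Mul(-4, c)) (Function('T')(c) = Add(2, Mul(-1, Add(Mul(Add(5, Mul(-1, c)), -4), -3))) = Add(2, Mul(-1, Add(Add(-20, Mul(4, c)), -3))) = Add(2, Mul(-1, Add(-23, Mul(4, c)))) = Add(2, Add(23, Mul(-4, c))) = Add(25, Mul(-4, c)))
x = -5 (x = Add(Add(Add(25, Mul(-4, -4)), -29), -17) = Add(Add(Add(25, 16), -29), -17) = Add(Add(41, -29), -17) = Add(12, -17) = -5)
Mul(x, Add(Function('l')(-1), 403)) = Mul(-5, Add(Add(-10, Mul(5, -1)), 403)) = Mul(-5, Add(Add(-10, -5), 403)) = Mul(-5, Add(-15, 403)) = Mul(-5, 388) = -1940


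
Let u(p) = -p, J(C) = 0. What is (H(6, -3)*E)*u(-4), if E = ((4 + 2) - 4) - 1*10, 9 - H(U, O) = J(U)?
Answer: -288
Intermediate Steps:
H(U, O) = 9 (H(U, O) = 9 - 1*0 = 9 + 0 = 9)
E = -8 (E = (6 - 4) - 10 = 2 - 10 = -8)
(H(6, -3)*E)*u(-4) = (9*(-8))*(-1*(-4)) = -72*4 = -288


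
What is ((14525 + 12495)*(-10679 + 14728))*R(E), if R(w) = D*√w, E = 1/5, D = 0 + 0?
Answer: 0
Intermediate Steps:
D = 0
E = ⅕ ≈ 0.20000
R(w) = 0 (R(w) = 0*√w = 0)
((14525 + 12495)*(-10679 + 14728))*R(E) = ((14525 + 12495)*(-10679 + 14728))*0 = (27020*4049)*0 = 109403980*0 = 0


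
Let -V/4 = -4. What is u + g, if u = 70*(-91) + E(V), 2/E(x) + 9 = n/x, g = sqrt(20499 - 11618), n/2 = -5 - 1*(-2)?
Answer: -477766/75 + sqrt(8881) ≈ -6276.0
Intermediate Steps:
V = 16 (V = -4*(-4) = 16)
n = -6 (n = 2*(-5 - 1*(-2)) = 2*(-5 + 2) = 2*(-3) = -6)
g = sqrt(8881) ≈ 94.239
E(x) = 2/(-9 - 6/x)
u = -477766/75 (u = 70*(-91) - 2*16/(6 + 9*16) = -6370 - 2*16/(6 + 144) = -6370 - 2*16/150 = -6370 - 2*16*1/150 = -6370 - 16/75 = -477766/75 ≈ -6370.2)
u + g = -477766/75 + sqrt(8881)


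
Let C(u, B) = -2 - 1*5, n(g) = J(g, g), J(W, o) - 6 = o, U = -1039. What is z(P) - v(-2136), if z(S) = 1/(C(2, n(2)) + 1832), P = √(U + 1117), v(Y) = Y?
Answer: 3898201/1825 ≈ 2136.0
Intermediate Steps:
J(W, o) = 6 + o
n(g) = 6 + g
P = √78 (P = √(-1039 + 1117) = √78 ≈ 8.8318)
C(u, B) = -7 (C(u, B) = -2 - 5 = -7)
z(S) = 1/1825 (z(S) = 1/(-7 + 1832) = 1/1825)
z(P) - v(-2136) = 1/1825 - 1*(-2136) = 1/1825 + 2136 = 3898201/1825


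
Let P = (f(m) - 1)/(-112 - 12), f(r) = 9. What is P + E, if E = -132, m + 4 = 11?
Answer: -4094/31 ≈ -132.06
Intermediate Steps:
m = 7 (m = -4 + 11 = 7)
P = -2/31 (P = (9 - 1)/(-112 - 12) = 8/(-124) = 8*(-1/124) = -2/31 ≈ -0.064516)
P + E = -2/31 - 132 = -4094/31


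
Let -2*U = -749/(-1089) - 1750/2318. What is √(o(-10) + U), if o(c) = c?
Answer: I*√14579197762/38247 ≈ 3.157*I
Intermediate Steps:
U = 42392/1262151 (U = -(-749/(-1089) - 1750/2318)/2 = -(-749*(-1/1089) - 1750*1/2318)/2 = -(749/1089 - 875/1159)/2 = -½*(-84784/1262151) = 42392/1262151 ≈ 0.033587)
√(o(-10) + U) = √(-10 + 42392/1262151) = √(-12579118/1262151) = I*√14579197762/38247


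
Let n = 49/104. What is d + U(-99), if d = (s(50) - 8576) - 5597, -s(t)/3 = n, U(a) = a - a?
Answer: -1474139/104 ≈ -14174.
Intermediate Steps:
n = 49/104 (n = 49*(1/104) = 49/104 ≈ 0.47115)
U(a) = 0
s(t) = -147/104 (s(t) = -3*49/104 = -147/104)
d = -1474139/104 (d = (-147/104 - 8576) - 5597 = -892051/104 - 5597 = -1474139/104 ≈ -14174.)
d + U(-99) = -1474139/104 + 0 = -1474139/104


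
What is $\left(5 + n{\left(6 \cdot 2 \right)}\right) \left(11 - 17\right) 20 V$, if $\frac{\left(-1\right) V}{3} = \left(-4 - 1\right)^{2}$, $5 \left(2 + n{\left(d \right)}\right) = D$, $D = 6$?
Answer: $37800$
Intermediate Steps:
$n{\left(d \right)} = - \frac{4}{5}$ ($n{\left(d \right)} = -2 + \frac{1}{5} \cdot 6 = -2 + \frac{6}{5} = - \frac{4}{5}$)
$V = -75$ ($V = - 3 \left(-4 - 1\right)^{2} = - 3 \left(-5\right)^{2} = \left(-3\right) 25 = -75$)
$\left(5 + n{\left(6 \cdot 2 \right)}\right) \left(11 - 17\right) 20 V = \left(5 - \frac{4}{5}\right) \left(11 - 17\right) 20 \left(-75\right) = \frac{21}{5} \left(-6\right) 20 \left(-75\right) = \left(- \frac{126}{5}\right) 20 \left(-75\right) = \left(-504\right) \left(-75\right) = 37800$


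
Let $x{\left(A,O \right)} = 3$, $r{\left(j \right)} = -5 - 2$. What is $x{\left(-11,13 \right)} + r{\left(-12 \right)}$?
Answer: $-4$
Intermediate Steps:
$r{\left(j \right)} = -7$
$x{\left(-11,13 \right)} + r{\left(-12 \right)} = 3 - 7 = -4$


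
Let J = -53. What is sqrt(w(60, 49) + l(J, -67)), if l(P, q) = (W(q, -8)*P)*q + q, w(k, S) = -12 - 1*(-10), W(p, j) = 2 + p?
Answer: 2*I*sqrt(57721) ≈ 480.5*I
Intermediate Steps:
w(k, S) = -2 (w(k, S) = -12 + 10 = -2)
l(P, q) = q + P*q*(2 + q) (l(P, q) = ((2 + q)*P)*q + q = (P*(2 + q))*q + q = P*q*(2 + q) + q = q + P*q*(2 + q))
sqrt(w(60, 49) + l(J, -67)) = sqrt(-2 - 67*(1 - 53*(2 - 67))) = sqrt(-2 - 67*(1 - 53*(-65))) = sqrt(-2 - 67*(1 + 3445)) = sqrt(-2 - 67*3446) = sqrt(-2 - 230882) = sqrt(-230884) = 2*I*sqrt(57721)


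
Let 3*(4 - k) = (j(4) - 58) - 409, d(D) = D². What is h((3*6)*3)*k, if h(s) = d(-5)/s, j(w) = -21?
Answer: 6250/81 ≈ 77.161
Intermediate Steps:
k = 500/3 (k = 4 - ((-21 - 58) - 409)/3 = 4 - (-79 - 409)/3 = 4 - ⅓*(-488) = 4 + 488/3 = 500/3 ≈ 166.67)
h(s) = 25/s (h(s) = (-5)²/s = 25/s)
h((3*6)*3)*k = (25/(((3*6)*3)))*(500/3) = (25/((18*3)))*(500/3) = (25/54)*(500/3) = 6250/81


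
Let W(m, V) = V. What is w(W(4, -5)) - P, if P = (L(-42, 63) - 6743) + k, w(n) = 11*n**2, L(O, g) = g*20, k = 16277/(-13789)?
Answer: 79413339/13789 ≈ 5759.2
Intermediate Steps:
k = -16277/13789 (k = 16277*(-1/13789) = -16277/13789 ≈ -1.1804)
L(O, g) = 20*g
P = -75621364/13789 (P = (20*63 - 6743) - 16277/13789 = (1260 - 6743) - 16277/13789 = -5483 - 16277/13789 = -75621364/13789 ≈ -5484.2)
w(W(4, -5)) - P = 11*(-5)**2 - 1*(-75621364/13789) = 11*25 + 75621364/13789 = 275 + 75621364/13789 = 79413339/13789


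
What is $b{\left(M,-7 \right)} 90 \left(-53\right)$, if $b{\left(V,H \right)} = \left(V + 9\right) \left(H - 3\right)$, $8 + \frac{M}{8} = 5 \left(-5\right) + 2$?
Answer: $-11400300$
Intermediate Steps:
$M = -248$ ($M = -64 + 8 \left(5 \left(-5\right) + 2\right) = -64 + 8 \left(-25 + 2\right) = -64 + 8 \left(-23\right) = -64 - 184 = -248$)
$b{\left(V,H \right)} = \left(-3 + H\right) \left(9 + V\right)$ ($b{\left(V,H \right)} = \left(9 + V\right) \left(-3 + H\right) = \left(-3 + H\right) \left(9 + V\right)$)
$b{\left(M,-7 \right)} 90 \left(-53\right) = \left(-27 - -744 + 9 \left(-7\right) - -1736\right) 90 \left(-53\right) = \left(-27 + 744 - 63 + 1736\right) 90 \left(-53\right) = 2390 \cdot 90 \left(-53\right) = 215100 \left(-53\right) = -11400300$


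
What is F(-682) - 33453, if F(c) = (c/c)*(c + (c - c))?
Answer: -34135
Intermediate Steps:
F(c) = c (F(c) = 1*(c + 0) = 1*c = c)
F(-682) - 33453 = -682 - 33453 = -34135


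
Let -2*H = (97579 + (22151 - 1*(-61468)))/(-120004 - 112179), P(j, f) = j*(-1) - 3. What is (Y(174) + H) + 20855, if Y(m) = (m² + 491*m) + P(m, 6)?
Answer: 31667065603/232183 ≈ 1.3639e+5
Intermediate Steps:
P(j, f) = -3 - j (P(j, f) = -j - 3 = -3 - j)
Y(m) = -3 + m² + 490*m (Y(m) = (m² + 491*m) + (-3 - m) = -3 + m² + 490*m)
H = 90599/232183 (H = -(97579 + (22151 - 1*(-61468)))/(2*(-120004 - 112179)) = -(97579 + (22151 + 61468))/(2*(-232183)) = -(97579 + 83619)*(-1)/(2*232183) = -90599*(-1)/232183 = -½*(-181198/232183) = 90599/232183 ≈ 0.39020)
(Y(174) + H) + 20855 = ((-3 + 174² + 490*174) + 90599/232183) + 20855 = ((-3 + 30276 + 85260) + 90599/232183) + 20855 = (115533 + 90599/232183) + 20855 = 26824889138/232183 + 20855 = 31667065603/232183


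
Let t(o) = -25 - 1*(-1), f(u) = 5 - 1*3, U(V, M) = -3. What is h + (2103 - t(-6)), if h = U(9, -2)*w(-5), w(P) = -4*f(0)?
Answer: 2151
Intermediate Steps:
f(u) = 2 (f(u) = 5 - 3 = 2)
t(o) = -24 (t(o) = -25 + 1 = -24)
w(P) = -8 (w(P) = -4*2 = -8)
h = 24 (h = -3*(-8) = 24)
h + (2103 - t(-6)) = 24 + (2103 - 1*(-24)) = 24 + (2103 + 24) = 24 + 2127 = 2151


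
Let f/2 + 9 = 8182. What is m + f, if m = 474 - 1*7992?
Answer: 8828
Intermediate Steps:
m = -7518 (m = 474 - 7992 = -7518)
f = 16346 (f = -18 + 2*8182 = -18 + 16364 = 16346)
m + f = -7518 + 16346 = 8828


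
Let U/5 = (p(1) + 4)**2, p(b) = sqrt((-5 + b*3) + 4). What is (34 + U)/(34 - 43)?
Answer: -124/9 - 40*sqrt(2)/9 ≈ -20.063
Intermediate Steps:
p(b) = sqrt(-1 + 3*b) (p(b) = sqrt((-5 + 3*b) + 4) = sqrt(-1 + 3*b))
U = 5*(4 + sqrt(2))**2 (U = 5*(sqrt(-1 + 3*1) + 4)**2 = 5*(sqrt(-1 + 3) + 4)**2 = 5*(sqrt(2) + 4)**2 = 5*(4 + sqrt(2))**2 ≈ 146.57)
(34 + U)/(34 - 43) = (34 + (90 + 40*sqrt(2)))/(34 - 43) = (124 + 40*sqrt(2))/(-9) = (124 + 40*sqrt(2))*(-1/9) = -124/9 - 40*sqrt(2)/9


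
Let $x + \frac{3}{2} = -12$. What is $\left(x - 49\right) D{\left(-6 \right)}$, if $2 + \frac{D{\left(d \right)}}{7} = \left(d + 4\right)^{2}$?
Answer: $-875$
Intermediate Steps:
$x = - \frac{27}{2}$ ($x = - \frac{3}{2} - 12 = - \frac{27}{2} \approx -13.5$)
$D{\left(d \right)} = -14 + 7 \left(4 + d\right)^{2}$ ($D{\left(d \right)} = -14 + 7 \left(d + 4\right)^{2} = -14 + 7 \left(4 + d\right)^{2}$)
$\left(x - 49\right) D{\left(-6 \right)} = \left(- \frac{27}{2} - 49\right) \left(-14 + 7 \left(4 - 6\right)^{2}\right) = - \frac{125 \left(-14 + 7 \left(-2\right)^{2}\right)}{2} = - \frac{125 \left(-14 + 7 \cdot 4\right)}{2} = - \frac{125 \left(-14 + 28\right)}{2} = \left(- \frac{125}{2}\right) 14 = -875$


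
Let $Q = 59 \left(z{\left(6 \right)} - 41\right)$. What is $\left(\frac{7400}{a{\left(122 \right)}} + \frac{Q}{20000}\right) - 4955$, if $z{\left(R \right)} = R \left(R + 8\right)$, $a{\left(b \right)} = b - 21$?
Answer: $- \frac{9860843763}{2020000} \approx -4881.6$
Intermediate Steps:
$a{\left(b \right)} = -21 + b$
$z{\left(R \right)} = R \left(8 + R\right)$
$Q = 2537$ ($Q = 59 \left(6 \left(8 + 6\right) - 41\right) = 59 \left(6 \cdot 14 - 41\right) = 59 \left(84 - 41\right) = 59 \cdot 43 = 2537$)
$\left(\frac{7400}{a{\left(122 \right)}} + \frac{Q}{20000}\right) - 4955 = \left(\frac{7400}{-21 + 122} + \frac{2537}{20000}\right) - 4955 = \left(\frac{7400}{101} + 2537 \cdot \frac{1}{20000}\right) - 4955 = \left(7400 \cdot \frac{1}{101} + \frac{2537}{20000}\right) - 4955 = \left(\frac{7400}{101} + \frac{2537}{20000}\right) - 4955 = \frac{148256237}{2020000} - 4955 = - \frac{9860843763}{2020000}$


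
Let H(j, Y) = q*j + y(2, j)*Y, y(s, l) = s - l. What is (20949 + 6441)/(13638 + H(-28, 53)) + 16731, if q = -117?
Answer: 51602969/3084 ≈ 16732.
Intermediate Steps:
H(j, Y) = -117*j + Y*(2 - j) (H(j, Y) = -117*j + (2 - j)*Y = -117*j + Y*(2 - j))
(20949 + 6441)/(13638 + H(-28, 53)) + 16731 = (20949 + 6441)/(13638 + (-117*(-28) - 1*53*(-2 - 28))) + 16731 = 27390/(13638 + (3276 - 1*53*(-30))) + 16731 = 27390/(13638 + (3276 + 1590)) + 16731 = 27390/(13638 + 4866) + 16731 = 27390/18504 + 16731 = 27390*(1/18504) + 16731 = 4565/3084 + 16731 = 51602969/3084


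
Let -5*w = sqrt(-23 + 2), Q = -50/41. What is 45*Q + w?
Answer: -2250/41 - I*sqrt(21)/5 ≈ -54.878 - 0.91652*I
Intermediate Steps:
Q = -50/41 (Q = -50*1/41 = -50/41 ≈ -1.2195)
w = -I*sqrt(21)/5 (w = -sqrt(-23 + 2)/5 = -I*sqrt(21)/5 ≈ -0.91652*I)
45*Q + w = 45*(-50/41) - I*sqrt(21)/5 = -2250/41 - I*sqrt(21)/5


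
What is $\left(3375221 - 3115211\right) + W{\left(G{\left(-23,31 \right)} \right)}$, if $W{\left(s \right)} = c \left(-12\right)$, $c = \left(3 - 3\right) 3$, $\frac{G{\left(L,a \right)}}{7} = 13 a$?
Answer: $260010$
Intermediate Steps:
$G{\left(L,a \right)} = 91 a$ ($G{\left(L,a \right)} = 7 \cdot 13 a = 91 a$)
$c = 0$ ($c = 0 \cdot 3 = 0$)
$W{\left(s \right)} = 0$ ($W{\left(s \right)} = 0 \left(-12\right) = 0$)
$\left(3375221 - 3115211\right) + W{\left(G{\left(-23,31 \right)} \right)} = \left(3375221 - 3115211\right) + 0 = 260010 + 0 = 260010$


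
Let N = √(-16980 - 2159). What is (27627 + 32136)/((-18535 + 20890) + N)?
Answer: 12794715/505924 - 5433*I*√19139/505924 ≈ 25.29 - 1.4856*I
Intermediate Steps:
N = I*√19139 (N = √(-19139) = I*√19139 ≈ 138.34*I)
(27627 + 32136)/((-18535 + 20890) + N) = (27627 + 32136)/((-18535 + 20890) + I*√19139) = 59763/(2355 + I*√19139)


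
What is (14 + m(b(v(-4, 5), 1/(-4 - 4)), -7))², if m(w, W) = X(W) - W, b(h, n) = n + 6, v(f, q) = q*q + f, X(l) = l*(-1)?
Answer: 784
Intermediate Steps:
X(l) = -l
v(f, q) = f + q² (v(f, q) = q² + f = f + q²)
b(h, n) = 6 + n
m(w, W) = -2*W (m(w, W) = -W - W = -2*W)
(14 + m(b(v(-4, 5), 1/(-4 - 4)), -7))² = (14 - 2*(-7))² = (14 + 14)² = 28² = 784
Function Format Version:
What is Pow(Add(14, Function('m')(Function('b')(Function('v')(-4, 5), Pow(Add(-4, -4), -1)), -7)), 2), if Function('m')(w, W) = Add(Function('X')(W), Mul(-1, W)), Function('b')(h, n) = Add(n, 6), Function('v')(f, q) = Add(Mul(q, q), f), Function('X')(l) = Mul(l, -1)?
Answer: 784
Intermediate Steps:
Function('X')(l) = Mul(-1, l)
Function('v')(f, q) = Add(f, Pow(q, 2)) (Function('v')(f, q) = Add(Pow(q, 2), f) = Add(f, Pow(q, 2)))
Function('b')(h, n) = Add(6, n)
Function('m')(w, W) = Mul(-2, W) (Function('m')(w, W) = Add(Mul(-1, W), Mul(-1, W)) = Mul(-2, W))
Pow(Add(14, Function('m')(Function('b')(Function('v')(-4, 5), Pow(Add(-4, -4), -1)), -7)), 2) = Pow(Add(14, Mul(-2, -7)), 2) = Pow(Add(14, 14), 2) = Pow(28, 2) = 784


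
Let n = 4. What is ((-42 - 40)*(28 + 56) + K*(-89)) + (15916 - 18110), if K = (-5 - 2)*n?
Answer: -6590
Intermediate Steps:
K = -28 (K = (-5 - 2)*4 = -7*4 = -28)
((-42 - 40)*(28 + 56) + K*(-89)) + (15916 - 18110) = ((-42 - 40)*(28 + 56) - 28*(-89)) + (15916 - 18110) = (-82*84 + 2492) - 2194 = (-6888 + 2492) - 2194 = -4396 - 2194 = -6590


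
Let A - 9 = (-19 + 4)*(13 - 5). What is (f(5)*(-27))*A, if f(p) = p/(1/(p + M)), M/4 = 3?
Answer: 254745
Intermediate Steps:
M = 12 (M = 4*3 = 12)
A = -111 (A = 9 + (-19 + 4)*(13 - 5) = 9 - 15*8 = 9 - 120 = -111)
f(p) = p*(12 + p) (f(p) = p/(1/(p + 12)) = p/(1/(12 + p)) = p*(12 + p))
(f(5)*(-27))*A = ((5*(12 + 5))*(-27))*(-111) = ((5*17)*(-27))*(-111) = (85*(-27))*(-111) = -2295*(-111) = 254745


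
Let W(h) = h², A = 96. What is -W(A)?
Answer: -9216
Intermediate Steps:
-W(A) = -1*96² = -1*9216 = -9216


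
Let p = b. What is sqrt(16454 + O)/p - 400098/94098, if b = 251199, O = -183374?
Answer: -66683/15683 + 2*I*sqrt(41730)/251199 ≈ -4.2519 + 0.0016264*I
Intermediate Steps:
p = 251199
sqrt(16454 + O)/p - 400098/94098 = sqrt(16454 - 183374)/251199 - 400098/94098 = sqrt(-166920)*(1/251199) - 400098*1/94098 = (2*I*sqrt(41730))*(1/251199) - 66683/15683 = 2*I*sqrt(41730)/251199 - 66683/15683 = -66683/15683 + 2*I*sqrt(41730)/251199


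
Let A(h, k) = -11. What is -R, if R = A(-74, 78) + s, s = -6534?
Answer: 6545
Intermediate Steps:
R = -6545 (R = -11 - 6534 = -6545)
-R = -1*(-6545) = 6545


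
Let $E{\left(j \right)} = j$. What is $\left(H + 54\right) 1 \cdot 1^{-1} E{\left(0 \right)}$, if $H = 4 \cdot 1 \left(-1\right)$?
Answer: $0$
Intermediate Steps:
$H = -4$ ($H = 4 \left(-1\right) = -4$)
$\left(H + 54\right) 1 \cdot 1^{-1} E{\left(0 \right)} = \left(-4 + 54\right) 1 \cdot 1^{-1} \cdot 0 = 50 \cdot 1 \cdot 1 \cdot 0 = 50 \cdot 1 \cdot 0 = 50 \cdot 0 = 0$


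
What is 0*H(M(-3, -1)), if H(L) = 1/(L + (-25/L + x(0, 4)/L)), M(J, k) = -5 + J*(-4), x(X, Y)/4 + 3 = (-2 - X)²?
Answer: 0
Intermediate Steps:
x(X, Y) = -12 + 4*(-2 - X)²
M(J, k) = -5 - 4*J
H(L) = 1/(L - 21/L) (H(L) = 1/(L + (-25/L + (-12 + 4*(2 + 0)²)/L)) = 1/(L + (-25/L + (-12 + 4*2²)/L)) = 1/(L + (-25/L + (-12 + 4*4)/L)) = 1/(L + (-25/L + (-12 + 16)/L)) = 1/(L + (-25/L + 4/L)) = 1/(L - 21/L))
0*H(M(-3, -1)) = 0*((-5 - 4*(-3))/(-21 + (-5 - 4*(-3))²)) = 0*((-5 + 12)/(-21 + (-5 + 12)²)) = 0*(7/(-21 + 7²)) = 0*(7/(-21 + 49)) = 0*(7/28) = 0*(7*(1/28)) = 0*(¼) = 0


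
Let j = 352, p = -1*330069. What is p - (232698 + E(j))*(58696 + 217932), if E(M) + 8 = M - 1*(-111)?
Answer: -64496978153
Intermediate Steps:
p = -330069
E(M) = 103 + M (E(M) = -8 + (M - 1*(-111)) = -8 + (M + 111) = -8 + (111 + M) = 103 + M)
p - (232698 + E(j))*(58696 + 217932) = -330069 - (232698 + (103 + 352))*(58696 + 217932) = -330069 - (232698 + 455)*276628 = -330069 - 233153*276628 = -330069 - 1*64496648084 = -330069 - 64496648084 = -64496978153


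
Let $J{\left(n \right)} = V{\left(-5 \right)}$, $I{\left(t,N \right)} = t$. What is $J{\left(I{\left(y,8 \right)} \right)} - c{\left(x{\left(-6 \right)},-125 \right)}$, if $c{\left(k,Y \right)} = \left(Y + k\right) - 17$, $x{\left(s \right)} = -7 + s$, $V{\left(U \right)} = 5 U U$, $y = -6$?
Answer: $280$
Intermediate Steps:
$V{\left(U \right)} = 5 U^{2}$
$J{\left(n \right)} = 125$ ($J{\left(n \right)} = 5 \left(-5\right)^{2} = 5 \cdot 25 = 125$)
$c{\left(k,Y \right)} = -17 + Y + k$
$J{\left(I{\left(y,8 \right)} \right)} - c{\left(x{\left(-6 \right)},-125 \right)} = 125 - \left(-17 - 125 - 13\right) = 125 - -155 = 125 + 155 = 280$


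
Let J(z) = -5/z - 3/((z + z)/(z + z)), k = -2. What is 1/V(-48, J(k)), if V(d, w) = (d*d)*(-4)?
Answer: -1/9216 ≈ -0.00010851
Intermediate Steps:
J(z) = -3 - 5/z (J(z) = -5/z - 3/((2*z)/((2*z))) = -5/z - 3/((2*z)*(1/(2*z))) = -5/z - 3/1 = -5/z - 3*1 = -5/z - 3 = -3 - 5/z)
V(d, w) = -4*d² (V(d, w) = d²*(-4) = -4*d²)
1/V(-48, J(k)) = 1/(-4*(-48)²) = 1/(-4*2304) = 1/(-9216) = -1/9216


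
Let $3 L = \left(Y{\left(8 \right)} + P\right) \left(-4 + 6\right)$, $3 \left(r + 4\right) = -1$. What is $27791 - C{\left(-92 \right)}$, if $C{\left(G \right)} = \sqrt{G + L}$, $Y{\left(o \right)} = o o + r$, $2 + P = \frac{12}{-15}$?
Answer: $27791 - \frac{i \sqrt{12170}}{15} \approx 27791.0 - 7.3545 i$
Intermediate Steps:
$P = - \frac{14}{5}$ ($P = -2 + \frac{12}{-15} = -2 + 12 \left(- \frac{1}{15}\right) = -2 - \frac{4}{5} = - \frac{14}{5} \approx -2.8$)
$r = - \frac{13}{3}$ ($r = -4 + \frac{1}{3} \left(-1\right) = -4 - \frac{1}{3} = - \frac{13}{3} \approx -4.3333$)
$Y{\left(o \right)} = - \frac{13}{3} + o^{2}$ ($Y{\left(o \right)} = o o - \frac{13}{3} = o^{2} - \frac{13}{3} = - \frac{13}{3} + o^{2}$)
$L = \frac{1706}{45}$ ($L = \frac{\left(\left(- \frac{13}{3} + 8^{2}\right) - \frac{14}{5}\right) \left(-4 + 6\right)}{3} = \frac{\left(\left(- \frac{13}{3} + 64\right) - \frac{14}{5}\right) 2}{3} = \frac{\left(\frac{179}{3} - \frac{14}{5}\right) 2}{3} = \frac{\frac{853}{15} \cdot 2}{3} = \frac{1}{3} \cdot \frac{1706}{15} = \frac{1706}{45} \approx 37.911$)
$C{\left(G \right)} = \sqrt{\frac{1706}{45} + G}$ ($C{\left(G \right)} = \sqrt{G + \frac{1706}{45}} = \sqrt{\frac{1706}{45} + G}$)
$27791 - C{\left(-92 \right)} = 27791 - \frac{\sqrt{8530 + 225 \left(-92\right)}}{15} = 27791 - \frac{\sqrt{8530 - 20700}}{15} = 27791 - \frac{\sqrt{-12170}}{15} = 27791 - \frac{i \sqrt{12170}}{15}$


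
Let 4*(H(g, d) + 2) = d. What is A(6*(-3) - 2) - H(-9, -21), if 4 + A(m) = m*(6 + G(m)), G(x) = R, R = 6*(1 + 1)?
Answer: -1427/4 ≈ -356.75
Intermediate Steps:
R = 12 (R = 6*2 = 12)
G(x) = 12
H(g, d) = -2 + d/4
A(m) = -4 + 18*m (A(m) = -4 + m*(6 + 12) = -4 + m*18 = -4 + 18*m)
A(6*(-3) - 2) - H(-9, -21) = (-4 + 18*(6*(-3) - 2)) - (-2 + (¼)*(-21)) = (-4 + 18*(-18 - 2)) - (-2 - 21/4) = (-4 + 18*(-20)) - 1*(-29/4) = (-4 - 360) + 29/4 = -364 + 29/4 = -1427/4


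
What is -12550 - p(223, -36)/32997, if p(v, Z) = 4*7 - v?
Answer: -138037385/10999 ≈ -12550.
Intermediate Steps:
p(v, Z) = 28 - v
-12550 - p(223, -36)/32997 = -12550 - (28 - 1*223)/32997 = -12550 - (28 - 223)/32997 = -12550 - (-195)/32997 = -12550 - 1*(-65/10999) = -12550 + 65/10999 = -138037385/10999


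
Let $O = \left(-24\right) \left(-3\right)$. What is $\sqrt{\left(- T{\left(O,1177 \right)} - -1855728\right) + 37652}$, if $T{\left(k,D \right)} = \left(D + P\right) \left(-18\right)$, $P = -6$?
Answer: $\sqrt{1914458} \approx 1383.6$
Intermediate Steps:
$O = 72$
$T{\left(k,D \right)} = 108 - 18 D$ ($T{\left(k,D \right)} = \left(D - 6\right) \left(-18\right) = \left(-6 + D\right) \left(-18\right) = 108 - 18 D$)
$\sqrt{\left(- T{\left(O,1177 \right)} - -1855728\right) + 37652} = \sqrt{\left(- (108 - 21186) - -1855728\right) + 37652} = \sqrt{\left(- (108 - 21186) + 1855728\right) + 37652} = \sqrt{\left(\left(-1\right) \left(-21078\right) + 1855728\right) + 37652} = \sqrt{\left(21078 + 1855728\right) + 37652} = \sqrt{1876806 + 37652} = \sqrt{1914458}$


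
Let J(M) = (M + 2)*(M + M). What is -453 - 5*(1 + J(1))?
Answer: -488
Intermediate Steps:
J(M) = 2*M*(2 + M) (J(M) = (2 + M)*(2*M) = 2*M*(2 + M))
-453 - 5*(1 + J(1)) = -453 - 5*(1 + 2*1*(2 + 1)) = -453 - 5*(1 + 2*1*3) = -453 - 5*(1 + 6) = -453 - 5*7 = -453 - 35 = -488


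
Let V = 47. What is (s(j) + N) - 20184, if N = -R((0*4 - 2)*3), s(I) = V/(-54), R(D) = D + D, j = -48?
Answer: -1089335/54 ≈ -20173.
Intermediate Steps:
R(D) = 2*D
s(I) = -47/54 (s(I) = 47/(-54) = 47*(-1/54) = -47/54)
N = 12 (N = -2*(0*4 - 2)*3 = -2*(0 - 2)*3 = -2*(-2*3) = -2*(-6) = -1*(-12) = 12)
(s(j) + N) - 20184 = (-47/54 + 12) - 20184 = 601/54 - 20184 = -1089335/54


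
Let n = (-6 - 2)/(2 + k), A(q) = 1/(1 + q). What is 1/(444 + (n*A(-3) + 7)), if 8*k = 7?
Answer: 23/10405 ≈ 0.0022105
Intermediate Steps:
k = 7/8 (k = (⅛)*7 = 7/8 ≈ 0.87500)
n = -64/23 (n = (-6 - 2)/(2 + 7/8) = -8/23/8 = -8*8/23 = -64/23 ≈ -2.7826)
1/(444 + (n*A(-3) + 7)) = 1/(444 + (-64/(23*(1 - 3)) + 7)) = 1/(444 + (-64/23/(-2) + 7)) = 1/(444 + (-64/23*(-½) + 7)) = 1/(444 + (32/23 + 7)) = 1/(444 + 193/23) = 1/(10405/23) = 23/10405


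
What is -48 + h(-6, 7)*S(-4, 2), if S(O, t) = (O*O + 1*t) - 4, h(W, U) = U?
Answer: 50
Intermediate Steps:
S(O, t) = -4 + t + O² (S(O, t) = (O² + t) - 4 = (t + O²) - 4 = -4 + t + O²)
-48 + h(-6, 7)*S(-4, 2) = -48 + 7*(-4 + 2 + (-4)²) = -48 + 7*(-4 + 2 + 16) = -48 + 7*14 = -48 + 98 = 50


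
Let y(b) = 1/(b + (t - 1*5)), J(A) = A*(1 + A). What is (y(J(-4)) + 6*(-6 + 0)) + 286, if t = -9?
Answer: 499/2 ≈ 249.50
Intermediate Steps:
y(b) = 1/(-14 + b) (y(b) = 1/(b + (-9 - 1*5)) = 1/(b + (-9 - 5)) = 1/(b - 14) = 1/(-14 + b))
(y(J(-4)) + 6*(-6 + 0)) + 286 = (1/(-14 - 4*(1 - 4)) + 6*(-6 + 0)) + 286 = (1/(-14 - 4*(-3)) + 6*(-6)) + 286 = (1/(-14 + 12) - 36) + 286 = (1/(-2) - 36) + 286 = (-½ - 36) + 286 = -73/2 + 286 = 499/2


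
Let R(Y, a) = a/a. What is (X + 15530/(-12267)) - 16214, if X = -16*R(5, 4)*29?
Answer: -204604556/12267 ≈ -16679.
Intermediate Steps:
R(Y, a) = 1
X = -464 (X = -16*1*29 = -16*29 = -464)
(X + 15530/(-12267)) - 16214 = (-464 + 15530/(-12267)) - 16214 = (-464 + 15530*(-1/12267)) - 16214 = (-464 - 15530/12267) - 16214 = -5707418/12267 - 16214 = -204604556/12267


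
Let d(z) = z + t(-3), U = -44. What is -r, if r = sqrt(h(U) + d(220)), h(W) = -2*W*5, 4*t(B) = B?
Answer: -3*sqrt(293)/2 ≈ -25.676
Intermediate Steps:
t(B) = B/4
h(W) = -10*W
d(z) = -3/4 + z (d(z) = z + (1/4)*(-3) = z - 3/4 = -3/4 + z)
r = 3*sqrt(293)/2 (r = sqrt(-10*(-44) + (-3/4 + 220)) = sqrt(440 + 877/4) = sqrt(2637/4) = 3*sqrt(293)/2 ≈ 25.676)
-r = -3*sqrt(293)/2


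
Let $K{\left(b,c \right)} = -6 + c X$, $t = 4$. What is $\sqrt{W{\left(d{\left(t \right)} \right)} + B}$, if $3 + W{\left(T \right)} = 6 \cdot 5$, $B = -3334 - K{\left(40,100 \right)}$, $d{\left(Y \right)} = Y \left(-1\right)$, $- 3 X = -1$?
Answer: $\frac{i \sqrt{30009}}{3} \approx 57.744 i$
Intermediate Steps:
$X = \frac{1}{3}$ ($X = \left(- \frac{1}{3}\right) \left(-1\right) = \frac{1}{3} \approx 0.33333$)
$d{\left(Y \right)} = - Y$
$K{\left(b,c \right)} = -6 + \frac{c}{3}$ ($K{\left(b,c \right)} = -6 + c \frac{1}{3} = -6 + \frac{c}{3}$)
$B = - \frac{10084}{3}$ ($B = -3334 - \left(-6 + \frac{1}{3} \cdot 100\right) = -3334 - \left(-6 + \frac{100}{3}\right) = -3334 - \frac{82}{3} = - \frac{10084}{3} \approx -3361.3$)
$W{\left(T \right)} = 27$ ($W{\left(T \right)} = -3 + 6 \cdot 5 = -3 + 30 = 27$)
$\sqrt{W{\left(d{\left(t \right)} \right)} + B} = \sqrt{27 - \frac{10084}{3}} = \sqrt{- \frac{10003}{3}} = \frac{i \sqrt{30009}}{3}$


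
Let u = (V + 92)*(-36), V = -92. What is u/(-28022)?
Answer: 0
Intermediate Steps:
u = 0 (u = (-92 + 92)*(-36) = 0*(-36) = 0)
u/(-28022) = 0/(-28022) = 0*(-1/28022) = 0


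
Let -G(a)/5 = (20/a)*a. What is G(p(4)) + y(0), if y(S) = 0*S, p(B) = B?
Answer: -100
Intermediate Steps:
G(a) = -100 (G(a) = -5*20/a*a = -5*20 = -100)
y(S) = 0
G(p(4)) + y(0) = -100 + 0 = -100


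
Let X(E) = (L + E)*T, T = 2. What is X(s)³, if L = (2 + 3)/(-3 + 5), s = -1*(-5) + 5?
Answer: 15625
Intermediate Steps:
s = 10 (s = 5 + 5 = 10)
L = 5/2 ≈ 2.5000
X(E) = 5 + 2*E (X(E) = (5/2 + E)*2 = 5 + 2*E)
X(s)³ = (5 + 2*10)³ = (5 + 20)³ = 25³ = 15625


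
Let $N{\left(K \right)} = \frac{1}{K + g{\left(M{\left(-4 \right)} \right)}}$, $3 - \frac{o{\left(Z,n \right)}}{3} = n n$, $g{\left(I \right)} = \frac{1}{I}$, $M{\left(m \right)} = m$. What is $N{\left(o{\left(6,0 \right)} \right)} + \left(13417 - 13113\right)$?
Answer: $\frac{10644}{35} \approx 304.11$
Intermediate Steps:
$o{\left(Z,n \right)} = 9 - 3 n^{2}$ ($o{\left(Z,n \right)} = 9 - 3 n n = 9 - 3 n^{2}$)
$N{\left(K \right)} = \frac{1}{- \frac{1}{4} + K}$ ($N{\left(K \right)} = \frac{1}{K + \frac{1}{-4}} = \frac{1}{K - \frac{1}{4}} = \frac{1}{- \frac{1}{4} + K}$)
$N{\left(o{\left(6,0 \right)} \right)} + \left(13417 - 13113\right) = \frac{4}{-1 + 4 \left(9 - 3 \cdot 0^{2}\right)} + \left(13417 - 13113\right) = \frac{4}{-1 + 4 \left(9 - 0\right)} + 304 = \frac{4}{-1 + 4 \left(9 + 0\right)} + 304 = \frac{4}{-1 + 4 \cdot 9} + 304 = \frac{4}{-1 + 36} + 304 = \frac{4}{35} + 304 = \frac{10644}{35}$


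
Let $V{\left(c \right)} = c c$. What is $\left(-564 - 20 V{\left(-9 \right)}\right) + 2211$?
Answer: $27$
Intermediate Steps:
$V{\left(c \right)} = c^{2}$
$\left(-564 - 20 V{\left(-9 \right)}\right) + 2211 = \left(-564 - 20 \left(-9\right)^{2}\right) + 2211 = \left(-564 - 1620\right) + 2211 = -2184 + 2211 = 27$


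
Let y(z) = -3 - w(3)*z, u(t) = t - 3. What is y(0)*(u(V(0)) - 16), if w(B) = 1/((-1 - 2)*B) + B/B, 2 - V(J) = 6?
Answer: 69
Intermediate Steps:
V(J) = -4 (V(J) = 2 - 1*6 = 2 - 6 = -4)
w(B) = 1 - 1/(3*B) (w(B) = 1/((-3)*B) + 1 = -1/(3*B) + 1 = 1 - 1/(3*B))
u(t) = -3 + t
y(z) = -3 - 8*z/9 (y(z) = -3 - (-1/3 + 3)/3*z = -3 - (1/3)*(8/3)*z = -3 - 8*z/9)
y(0)*(u(V(0)) - 16) = (-3 - 8/9*0)*((-3 - 4) - 16) = (-3 + 0)*(-7 - 16) = -3*(-23) = 69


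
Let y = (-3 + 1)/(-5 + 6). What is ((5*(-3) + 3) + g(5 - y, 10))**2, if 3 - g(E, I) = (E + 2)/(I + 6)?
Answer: 23409/256 ≈ 91.441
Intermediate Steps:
y = -2 (y = -2/1 = -2*1 = -2)
g(E, I) = 3 - (2 + E)/(6 + I) (g(E, I) = 3 - (E + 2)/(I + 6) = 3 - (2 + E)/(6 + I))
((5*(-3) + 3) + g(5 - y, 10))**2 = ((5*(-3) + 3) + (16 - (5 - 1*(-2)) + 3*10)/(6 + 10))**2 = ((-15 + 3) + (16 - (5 + 2) + 30)/16)**2 = (-12 + (16 - 1*7 + 30)/16)**2 = (-12 + (16 - 7 + 30)/16)**2 = (-12 + (1/16)*39)**2 = (-12 + 39/16)**2 = (-153/16)**2 = 23409/256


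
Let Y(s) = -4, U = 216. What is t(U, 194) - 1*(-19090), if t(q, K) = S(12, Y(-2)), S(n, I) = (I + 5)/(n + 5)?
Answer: 324531/17 ≈ 19090.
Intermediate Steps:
S(n, I) = (5 + I)/(5 + n)
t(q, K) = 1/17 (t(q, K) = (5 - 4)/(5 + 12) = 1/17)
t(U, 194) - 1*(-19090) = 1/17 - 1*(-19090) = 1/17 + 19090 = 324531/17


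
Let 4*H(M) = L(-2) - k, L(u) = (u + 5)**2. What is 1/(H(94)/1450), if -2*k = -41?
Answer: -11600/23 ≈ -504.35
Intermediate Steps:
L(u) = (5 + u)**2
k = 41/2 (k = -1/2*(-41) = 41/2 ≈ 20.500)
H(M) = -23/8 (H(M) = ((5 - 2)**2 - 1*41/2)/4 = (3**2 - 41/2)/4 = (9 - 41/2)/4 = (1/4)*(-23/2) = -23/8)
1/(H(94)/1450) = 1/(-23/8/1450) = 1/(-23/8*1/1450) = 1/(-23/11600) = -11600/23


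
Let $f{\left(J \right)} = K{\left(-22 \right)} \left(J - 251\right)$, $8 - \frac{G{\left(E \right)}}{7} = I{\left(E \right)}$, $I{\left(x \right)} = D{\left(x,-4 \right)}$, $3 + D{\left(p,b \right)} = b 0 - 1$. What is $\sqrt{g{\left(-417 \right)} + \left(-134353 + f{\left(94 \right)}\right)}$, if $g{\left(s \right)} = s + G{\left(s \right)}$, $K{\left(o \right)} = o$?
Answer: $4 i \sqrt{8202} \approx 362.26 i$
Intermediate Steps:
$D{\left(p,b \right)} = -4$ ($D{\left(p,b \right)} = -3 + \left(b 0 - 1\right) = -3 + \left(0 - 1\right) = -3 - 1 = -4$)
$I{\left(x \right)} = -4$
$G{\left(E \right)} = 84$ ($G{\left(E \right)} = 56 - -28 = 56 + 28 = 84$)
$f{\left(J \right)} = 5522 - 22 J$ ($f{\left(J \right)} = - 22 \left(J - 251\right) = - 22 \left(-251 + J\right) = 5522 - 22 J$)
$g{\left(s \right)} = 84 + s$ ($g{\left(s \right)} = s + 84 = 84 + s$)
$\sqrt{g{\left(-417 \right)} + \left(-134353 + f{\left(94 \right)}\right)} = \sqrt{\left(84 - 417\right) + \left(-134353 + \left(5522 - 2068\right)\right)} = \sqrt{-333 + \left(-134353 + \left(5522 - 2068\right)\right)} = \sqrt{-333 + \left(-134353 + 3454\right)} = \sqrt{-333 - 130899} = \sqrt{-131232} = 4 i \sqrt{8202}$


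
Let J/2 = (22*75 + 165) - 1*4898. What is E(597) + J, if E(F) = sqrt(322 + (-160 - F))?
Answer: -6166 + I*sqrt(435) ≈ -6166.0 + 20.857*I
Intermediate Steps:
E(F) = sqrt(162 - F)
J = -6166 (J = 2*((22*75 + 165) - 1*4898) = 2*((1650 + 165) - 4898) = 2*(1815 - 4898) = 2*(-3083) = -6166)
E(597) + J = sqrt(162 - 1*597) - 6166 = sqrt(162 - 597) - 6166 = sqrt(-435) - 6166 = I*sqrt(435) - 6166 = -6166 + I*sqrt(435)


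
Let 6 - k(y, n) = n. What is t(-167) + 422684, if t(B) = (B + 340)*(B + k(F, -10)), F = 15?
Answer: 396561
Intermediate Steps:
k(y, n) = 6 - n
t(B) = (16 + B)*(340 + B) (t(B) = (B + 340)*(B + (6 - 1*(-10))) = (340 + B)*(B + (6 + 10)) = (340 + B)*(B + 16) = (340 + B)*(16 + B) = (16 + B)*(340 + B))
t(-167) + 422684 = (5440 + (-167)**2 + 356*(-167)) + 422684 = (5440 + 27889 - 59452) + 422684 = -26123 + 422684 = 396561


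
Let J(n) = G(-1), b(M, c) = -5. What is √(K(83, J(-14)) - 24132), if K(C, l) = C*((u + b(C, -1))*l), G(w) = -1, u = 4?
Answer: I*√24049 ≈ 155.08*I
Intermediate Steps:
J(n) = -1
K(C, l) = -C*l (K(C, l) = C*((4 - 5)*l) = C*(-l) = -C*l)
√(K(83, J(-14)) - 24132) = √(-1*83*(-1) - 24132) = √(83 - 24132) = √(-24049) = I*√24049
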